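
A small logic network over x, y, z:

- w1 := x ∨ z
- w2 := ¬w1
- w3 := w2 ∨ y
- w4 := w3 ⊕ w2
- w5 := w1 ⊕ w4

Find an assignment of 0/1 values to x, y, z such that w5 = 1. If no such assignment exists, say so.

w5 = w1 ⊕ w4 must be 1, so w1 and w4 differ.
Check with x=0, y=0, z=1:
w1 = x ∨ z = 0 ∨ 1 = 1
w2 = ¬w1 = ¬1 = 0
w3 = w2 ∨ y = 0 ∨ 0 = 0
w4 = w3 ⊕ w2 = 0 ⊕ 0 = 0
w5 = w1 ⊕ w4 = 1 ⊕ 0 = 1
So w5 = 1 as required.

x=0, y=0, z=1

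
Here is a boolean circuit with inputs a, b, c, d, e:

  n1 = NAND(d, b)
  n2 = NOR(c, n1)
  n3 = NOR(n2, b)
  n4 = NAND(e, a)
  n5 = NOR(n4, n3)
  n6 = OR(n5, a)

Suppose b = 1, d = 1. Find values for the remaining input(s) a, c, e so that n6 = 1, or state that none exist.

n6 = OR(n5, a) must be 1, so at least one of n5, a is 1.
Check with b = 1, d = 1 and a=1, c=0, e=1:
n1 = NAND(d, b) = NAND(1, 1) = 0
n2 = NOR(c, n1) = NOR(0, 0) = 1
n3 = NOR(n2, b) = NOR(1, 1) = 0
n4 = NAND(e, a) = NAND(1, 1) = 0
n5 = NOR(n4, n3) = NOR(0, 0) = 1
n6 = OR(n5, a) = OR(1, 1) = 1
So n6 = 1.

a=1, c=0, e=1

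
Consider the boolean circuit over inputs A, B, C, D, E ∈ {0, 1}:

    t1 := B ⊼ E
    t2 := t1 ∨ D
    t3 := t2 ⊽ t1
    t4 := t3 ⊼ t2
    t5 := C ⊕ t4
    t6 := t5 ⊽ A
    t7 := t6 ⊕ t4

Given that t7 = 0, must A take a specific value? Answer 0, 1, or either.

t7 = t6 ⊕ t4 must be 0, so t6 and t4 are equal.
Every assignment with t7 = 0 has A = 0; there are 8 such assignment(s).

0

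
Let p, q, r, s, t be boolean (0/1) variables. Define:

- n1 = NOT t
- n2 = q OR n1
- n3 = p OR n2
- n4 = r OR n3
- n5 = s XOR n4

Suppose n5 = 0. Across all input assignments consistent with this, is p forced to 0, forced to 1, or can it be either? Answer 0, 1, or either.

either

Both values of p occur among assignments with n5 = 0:
  p=0: p=0, q=0, r=0, s=0, t=1
  p=1: p=1, q=0, r=0, s=1, t=0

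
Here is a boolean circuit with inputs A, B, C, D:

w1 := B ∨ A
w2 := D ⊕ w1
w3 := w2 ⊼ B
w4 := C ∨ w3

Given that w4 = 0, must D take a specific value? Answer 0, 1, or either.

0

w4 = C ∨ w3 must be 0, so both C = 0 and w3 = 0.
w3 = w2 ⊼ B must be 0, so both w2 = 1 and B = 1.
Every assignment with w4 = 0 has D = 0; there are 2 such assignment(s).
  A=0, B=1, C=0, D=0
  A=1, B=1, C=0, D=0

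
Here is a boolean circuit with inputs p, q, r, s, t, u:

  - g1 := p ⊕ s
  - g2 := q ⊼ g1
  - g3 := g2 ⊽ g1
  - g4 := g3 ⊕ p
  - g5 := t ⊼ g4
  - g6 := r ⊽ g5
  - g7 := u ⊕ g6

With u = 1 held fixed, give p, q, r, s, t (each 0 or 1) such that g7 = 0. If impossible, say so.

p=1 q=0 r=0 s=1 t=1

g7 = u ⊕ g6 must be 0, so u and g6 are equal.
Check with u = 1 and p=1, q=0, r=0, s=1, t=1:
g1 = p ⊕ s = 1 ⊕ 1 = 0
g2 = q ⊼ g1 = 0 ⊼ 0 = 1
g3 = g2 ⊽ g1 = 1 ⊽ 0 = 0
g4 = g3 ⊕ p = 0 ⊕ 1 = 1
g5 = t ⊼ g4 = 1 ⊼ 1 = 0
g6 = r ⊽ g5 = 0 ⊽ 0 = 1
g7 = u ⊕ g6 = 1 ⊕ 1 = 0
So g7 = 0.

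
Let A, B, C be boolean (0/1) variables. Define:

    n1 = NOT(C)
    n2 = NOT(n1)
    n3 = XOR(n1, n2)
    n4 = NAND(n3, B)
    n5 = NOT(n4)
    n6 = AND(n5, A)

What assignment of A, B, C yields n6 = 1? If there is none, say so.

Check with A=1, B=1, C=0:
n1 = NOT(C) = NOT 0 = 1
n2 = NOT(n1) = NOT 1 = 0
n3 = XOR(n1, n2) = XOR(1, 0) = 1
n4 = NAND(n3, B) = NAND(1, 1) = 0
n5 = NOT(n4) = NOT 0 = 1
n6 = AND(n5, A) = AND(1, 1) = 1
So n6 = 1 as required.

A=1, B=1, C=0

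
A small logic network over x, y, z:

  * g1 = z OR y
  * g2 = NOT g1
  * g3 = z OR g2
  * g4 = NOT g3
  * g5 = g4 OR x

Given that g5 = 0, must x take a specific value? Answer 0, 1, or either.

0

g5 = g4 OR x must be 0, so both g4 = 0 and x = 0.
Every assignment with g5 = 0 has x = 0; there are 3 such assignment(s).
  x=0, y=0, z=0
  x=0, y=0, z=1
  x=0, y=1, z=1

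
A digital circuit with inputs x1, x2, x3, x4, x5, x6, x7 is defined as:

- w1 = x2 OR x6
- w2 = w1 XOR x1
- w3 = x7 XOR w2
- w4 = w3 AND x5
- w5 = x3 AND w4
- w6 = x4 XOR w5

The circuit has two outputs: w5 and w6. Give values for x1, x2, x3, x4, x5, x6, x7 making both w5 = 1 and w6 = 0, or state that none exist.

x1=1, x2=1, x3=1, x4=1, x5=1, x6=0, x7=1

Check with x1=1, x2=1, x3=1, x4=1, x5=1, x6=0, x7=1:
w1 = x2 OR x6 = 1 OR 0 = 1
w2 = w1 XOR x1 = 1 XOR 1 = 0
w3 = x7 XOR w2 = 1 XOR 0 = 1
w4 = w3 AND x5 = 1 AND 1 = 1
w5 = x3 AND w4 = 1 AND 1 = 1
w6 = x4 XOR w5 = 1 XOR 1 = 0
So w5 = 1 and w6 = 0.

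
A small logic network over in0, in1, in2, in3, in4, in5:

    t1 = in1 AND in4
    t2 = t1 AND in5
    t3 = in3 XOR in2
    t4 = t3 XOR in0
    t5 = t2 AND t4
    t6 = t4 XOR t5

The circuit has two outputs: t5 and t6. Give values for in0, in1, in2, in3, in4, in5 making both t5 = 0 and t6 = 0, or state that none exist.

in0=0, in1=1, in2=1, in3=1, in4=0, in5=1

Check with in0=0, in1=1, in2=1, in3=1, in4=0, in5=1:
t1 = in1 AND in4 = 1 AND 0 = 0
t2 = t1 AND in5 = 0 AND 1 = 0
t3 = in3 XOR in2 = 1 XOR 1 = 0
t4 = t3 XOR in0 = 0 XOR 0 = 0
t5 = t2 AND t4 = 0 AND 0 = 0
t6 = t4 XOR t5 = 0 XOR 0 = 0
So t5 = 0 and t6 = 0.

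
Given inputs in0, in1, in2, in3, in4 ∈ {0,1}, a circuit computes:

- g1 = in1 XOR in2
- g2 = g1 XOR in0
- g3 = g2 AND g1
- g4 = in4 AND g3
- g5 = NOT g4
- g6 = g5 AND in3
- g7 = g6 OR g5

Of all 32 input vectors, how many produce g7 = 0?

g7 = g6 OR g5 must be 0, so both g6 = 0 and g5 = 0.
Satisfying assignments:
  in0=0, in1=0, in2=1, in3=0, in4=1
  in0=0, in1=0, in2=1, in3=1, in4=1
  in0=0, in1=1, in2=0, in3=0, in4=1
  in0=0, in1=1, in2=0, in3=1, in4=1

4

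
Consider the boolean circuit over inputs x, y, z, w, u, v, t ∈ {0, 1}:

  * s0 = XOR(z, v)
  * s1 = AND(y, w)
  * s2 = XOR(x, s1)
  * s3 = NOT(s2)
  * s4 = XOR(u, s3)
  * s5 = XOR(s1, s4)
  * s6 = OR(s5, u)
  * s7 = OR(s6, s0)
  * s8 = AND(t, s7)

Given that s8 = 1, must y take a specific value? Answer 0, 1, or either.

Both values of y occur among assignments with s8 = 1:
  y=0: x=0, y=0, z=0, w=0, u=0, v=0, t=1
  y=1: x=0, y=1, z=0, w=0, u=0, v=0, t=1

either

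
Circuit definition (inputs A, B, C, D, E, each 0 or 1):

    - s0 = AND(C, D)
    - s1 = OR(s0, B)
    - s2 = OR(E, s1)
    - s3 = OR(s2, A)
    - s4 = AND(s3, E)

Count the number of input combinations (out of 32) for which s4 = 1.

16

s4 = AND(s3, E) must be 1, so both s3 = 1 and E = 1.
Enumerating the 32 input combinations, 16 give s4 = 1 and 16 give s4 = 0.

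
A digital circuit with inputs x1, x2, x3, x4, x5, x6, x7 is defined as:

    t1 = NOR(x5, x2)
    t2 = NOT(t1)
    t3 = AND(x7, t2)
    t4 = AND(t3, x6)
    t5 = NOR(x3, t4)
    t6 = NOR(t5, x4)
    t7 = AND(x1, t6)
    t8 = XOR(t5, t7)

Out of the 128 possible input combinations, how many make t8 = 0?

t8 = XOR(t5, t7) must be 0, so t5 and t7 are equal.
Enumerating the 128 input combinations, 57 give t8 = 0 and 71 give t8 = 1.

57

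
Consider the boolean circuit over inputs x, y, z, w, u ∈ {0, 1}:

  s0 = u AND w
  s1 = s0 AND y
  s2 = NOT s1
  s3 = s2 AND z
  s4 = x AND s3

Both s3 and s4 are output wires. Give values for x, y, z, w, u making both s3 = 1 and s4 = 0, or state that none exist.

x=0, y=1, z=1, w=0, u=1

Check with x=0, y=1, z=1, w=0, u=1:
s0 = u AND w = 1 AND 0 = 0
s1 = s0 AND y = 0 AND 1 = 0
s2 = NOT s1 = NOT 0 = 1
s3 = s2 AND z = 1 AND 1 = 1
s4 = x AND s3 = 0 AND 1 = 0
So s3 = 1 and s4 = 0.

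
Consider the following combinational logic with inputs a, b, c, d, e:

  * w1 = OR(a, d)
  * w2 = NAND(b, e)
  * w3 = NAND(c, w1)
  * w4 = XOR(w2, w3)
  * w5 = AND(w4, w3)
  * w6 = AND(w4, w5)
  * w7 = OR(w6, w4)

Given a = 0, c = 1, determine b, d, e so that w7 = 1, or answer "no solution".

Check with a = 0, c = 1 and b=0, d=1, e=1:
w1 = OR(a, d) = OR(0, 1) = 1
w2 = NAND(b, e) = NAND(0, 1) = 1
w3 = NAND(c, w1) = NAND(1, 1) = 0
w4 = XOR(w2, w3) = XOR(1, 0) = 1
w5 = AND(w4, w3) = AND(1, 0) = 0
w6 = AND(w4, w5) = AND(1, 0) = 0
w7 = OR(w6, w4) = OR(0, 1) = 1
So w7 = 1.

b=0, d=1, e=1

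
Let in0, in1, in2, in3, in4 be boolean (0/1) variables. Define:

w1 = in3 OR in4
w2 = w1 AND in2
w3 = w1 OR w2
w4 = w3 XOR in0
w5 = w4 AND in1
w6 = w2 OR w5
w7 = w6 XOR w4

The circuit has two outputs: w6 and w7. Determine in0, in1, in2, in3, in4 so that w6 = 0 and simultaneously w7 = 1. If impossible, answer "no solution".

Check with in0=1, in1=0, in2=1, in3=0, in4=0:
w1 = in3 OR in4 = 0 OR 0 = 0
w2 = w1 AND in2 = 0 AND 1 = 0
w3 = w1 OR w2 = 0 OR 0 = 0
w4 = w3 XOR in0 = 0 XOR 1 = 1
w5 = w4 AND in1 = 1 AND 0 = 0
w6 = w2 OR w5 = 0 OR 0 = 0
w7 = w6 XOR w4 = 0 XOR 1 = 1
So w6 = 0 and w7 = 1.

in0=1, in1=0, in2=1, in3=0, in4=0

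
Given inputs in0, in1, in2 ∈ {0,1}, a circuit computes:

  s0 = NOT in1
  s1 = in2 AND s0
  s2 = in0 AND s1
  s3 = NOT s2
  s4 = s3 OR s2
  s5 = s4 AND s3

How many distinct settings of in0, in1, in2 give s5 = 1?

s5 = s4 AND s3 must be 1, so both s4 = 1 and s3 = 1.
s4 = s3 OR s2 must be 1, so at least one of s3, s2 is 1.
s3 = NOT s2 must be 1, so s2 = 0.
Enumerating the 8 input combinations, 7 give s5 = 1 and 1 give s5 = 0.

7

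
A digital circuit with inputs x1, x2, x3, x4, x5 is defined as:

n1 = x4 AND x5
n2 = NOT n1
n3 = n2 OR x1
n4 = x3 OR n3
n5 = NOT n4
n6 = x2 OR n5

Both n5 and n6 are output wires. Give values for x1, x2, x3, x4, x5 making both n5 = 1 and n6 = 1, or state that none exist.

Check with x1=0, x2=0, x3=0, x4=1, x5=1:
n1 = x4 AND x5 = 1 AND 1 = 1
n2 = NOT n1 = NOT 1 = 0
n3 = n2 OR x1 = 0 OR 0 = 0
n4 = x3 OR n3 = 0 OR 0 = 0
n5 = NOT n4 = NOT 0 = 1
n6 = x2 OR n5 = 0 OR 1 = 1
So n5 = 1 and n6 = 1.

x1=0, x2=0, x3=0, x4=1, x5=1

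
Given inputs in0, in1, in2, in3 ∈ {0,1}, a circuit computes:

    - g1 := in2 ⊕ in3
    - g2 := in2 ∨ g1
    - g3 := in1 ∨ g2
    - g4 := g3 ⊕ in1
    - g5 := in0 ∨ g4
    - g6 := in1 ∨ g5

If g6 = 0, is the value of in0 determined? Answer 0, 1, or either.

g6 = in1 ∨ g5 must be 0, so both in1 = 0 and g5 = 0.
g5 = in0 ∨ g4 must be 0, so both in0 = 0 and g4 = 0.
Every assignment with g6 = 0 has in0 = 0; there are 1 such assignment(s).
  in0=0, in1=0, in2=0, in3=0

0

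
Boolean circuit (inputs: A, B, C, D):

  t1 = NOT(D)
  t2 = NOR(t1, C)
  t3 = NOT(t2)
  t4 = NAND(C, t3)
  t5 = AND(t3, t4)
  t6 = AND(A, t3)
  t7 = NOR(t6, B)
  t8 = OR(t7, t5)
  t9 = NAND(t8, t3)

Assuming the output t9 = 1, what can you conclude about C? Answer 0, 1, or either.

either

Both values of C occur among assignments with t9 = 1:
  C=0: A=0, B=0, C=0, D=1
  C=1: A=0, B=1, C=1, D=0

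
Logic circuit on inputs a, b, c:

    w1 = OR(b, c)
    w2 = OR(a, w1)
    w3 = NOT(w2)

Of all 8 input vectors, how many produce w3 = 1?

1

w3 = NOT(w2) must be 1, so w2 = 0.
w2 = OR(a, w1) must be 0, so both a = 0 and w1 = 0.
Enumerating the 8 input combinations, 1 give w3 = 1 and 7 give w3 = 0.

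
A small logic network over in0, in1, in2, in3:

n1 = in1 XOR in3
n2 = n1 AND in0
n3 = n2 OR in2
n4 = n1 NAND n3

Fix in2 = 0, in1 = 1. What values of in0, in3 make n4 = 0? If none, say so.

in0=1 in3=0

n4 = n1 NAND n3 must be 0, so both n1 = 1 and n3 = 1.
n1 = in1 XOR in3 must be 1, so in1 and in3 differ.
Check with in2 = 0, in1 = 1 and in0=1, in3=0:
n1 = in1 XOR in3 = 1 XOR 0 = 1
n2 = n1 AND in0 = 1 AND 1 = 1
n3 = n2 OR in2 = 1 OR 0 = 1
n4 = n1 NAND n3 = 1 NAND 1 = 0
So n4 = 0.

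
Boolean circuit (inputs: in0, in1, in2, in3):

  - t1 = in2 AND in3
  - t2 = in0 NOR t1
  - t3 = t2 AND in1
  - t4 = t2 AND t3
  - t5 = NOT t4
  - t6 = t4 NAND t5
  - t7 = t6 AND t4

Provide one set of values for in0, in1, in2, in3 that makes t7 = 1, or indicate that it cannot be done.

t7 = t6 AND t4 must be 1, so both t6 = 1 and t4 = 1.
Check with in0=0, in1=1, in2=0, in3=0:
t1 = in2 AND in3 = 0 AND 0 = 0
t2 = in0 NOR t1 = 0 NOR 0 = 1
t3 = t2 AND in1 = 1 AND 1 = 1
t4 = t2 AND t3 = 1 AND 1 = 1
t5 = NOT t4 = NOT 1 = 0
t6 = t4 NAND t5 = 1 NAND 0 = 1
t7 = t6 AND t4 = 1 AND 1 = 1
So t7 = 1 as required.

in0=0, in1=1, in2=0, in3=0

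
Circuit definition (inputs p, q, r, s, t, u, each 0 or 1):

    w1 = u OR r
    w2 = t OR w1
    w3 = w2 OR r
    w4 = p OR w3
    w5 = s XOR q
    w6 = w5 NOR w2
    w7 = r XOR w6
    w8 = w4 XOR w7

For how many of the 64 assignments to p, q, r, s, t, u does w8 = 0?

36

w8 = w4 XOR w7 must be 0, so w4 and w7 are equal.
Enumerating the 64 input combinations, 36 give w8 = 0 and 28 give w8 = 1.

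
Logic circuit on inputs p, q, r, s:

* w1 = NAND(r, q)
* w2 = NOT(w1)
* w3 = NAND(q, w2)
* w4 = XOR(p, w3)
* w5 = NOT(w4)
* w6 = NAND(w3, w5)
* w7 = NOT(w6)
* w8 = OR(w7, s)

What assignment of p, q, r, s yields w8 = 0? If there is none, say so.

p=0 q=1 r=1 s=0

w8 = OR(w7, s) must be 0, so both w7 = 0 and s = 0.
Check with p=0 q=1 r=1 s=0:
w1 = NAND(r, q) = NAND(1, 1) = 0
w2 = NOT(w1) = NOT 0 = 1
w3 = NAND(q, w2) = NAND(1, 1) = 0
w4 = XOR(p, w3) = XOR(0, 0) = 0
w5 = NOT(w4) = NOT 0 = 1
w6 = NAND(w3, w5) = NAND(0, 1) = 1
w7 = NOT(w6) = NOT 1 = 0
w8 = OR(w7, s) = OR(0, 0) = 0
So w8 = 0 as required.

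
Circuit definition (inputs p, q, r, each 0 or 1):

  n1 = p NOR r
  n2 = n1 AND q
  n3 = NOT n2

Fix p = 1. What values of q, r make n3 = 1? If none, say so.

n3 = NOT n2 must be 1, so n2 = 0.
Check with p = 1 and q=0, r=1:
n1 = p NOR r = 1 NOR 1 = 0
n2 = n1 AND q = 0 AND 0 = 0
n3 = NOT n2 = NOT 0 = 1
So n3 = 1.

q=0, r=1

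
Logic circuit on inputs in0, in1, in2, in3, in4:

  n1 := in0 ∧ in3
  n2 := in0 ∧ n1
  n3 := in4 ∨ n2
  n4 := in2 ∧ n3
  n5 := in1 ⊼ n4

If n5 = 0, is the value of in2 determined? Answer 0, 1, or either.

n5 = in1 ⊼ n4 must be 0, so both in1 = 1 and n4 = 1.
n4 = in2 ∧ n3 must be 1, so both in2 = 1 and n3 = 1.
n3 = in4 ∨ n2 must be 1, so at least one of in4, n2 is 1.
Every assignment with n5 = 0 has in2 = 1; there are 5 such assignment(s).

1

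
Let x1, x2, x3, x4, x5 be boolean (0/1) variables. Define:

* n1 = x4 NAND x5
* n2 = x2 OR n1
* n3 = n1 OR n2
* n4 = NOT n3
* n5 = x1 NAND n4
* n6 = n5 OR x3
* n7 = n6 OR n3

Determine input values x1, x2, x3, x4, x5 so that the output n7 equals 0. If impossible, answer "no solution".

x1=1, x2=0, x3=0, x4=1, x5=1

n7 = n6 OR n3 must be 0, so both n6 = 0 and n3 = 0.
n6 = n5 OR x3 must be 0, so both n5 = 0 and x3 = 0.
Check with x1=1, x2=0, x3=0, x4=1, x5=1:
n1 = x4 NAND x5 = 1 NAND 1 = 0
n2 = x2 OR n1 = 0 OR 0 = 0
n3 = n1 OR n2 = 0 OR 0 = 0
n4 = NOT n3 = NOT 0 = 1
n5 = x1 NAND n4 = 1 NAND 1 = 0
n6 = n5 OR x3 = 0 OR 0 = 0
n7 = n6 OR n3 = 0 OR 0 = 0
So n7 = 0 as required.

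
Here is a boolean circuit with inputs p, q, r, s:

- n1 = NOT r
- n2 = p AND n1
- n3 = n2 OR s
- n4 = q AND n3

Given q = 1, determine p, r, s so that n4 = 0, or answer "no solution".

p=1, r=1, s=0

n4 = q AND n3 must be 0, so at least one of q, n3 is 0.
Check with q = 1 and p=1, r=1, s=0:
n1 = NOT r = NOT 1 = 0
n2 = p AND n1 = 1 AND 0 = 0
n3 = n2 OR s = 0 OR 0 = 0
n4 = q AND n3 = 1 AND 0 = 0
So n4 = 0.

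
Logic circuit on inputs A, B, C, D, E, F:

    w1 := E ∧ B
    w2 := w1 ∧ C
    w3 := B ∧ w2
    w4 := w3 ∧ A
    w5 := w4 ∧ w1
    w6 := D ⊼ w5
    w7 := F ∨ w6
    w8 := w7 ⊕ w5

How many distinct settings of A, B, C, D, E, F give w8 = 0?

w8 = w7 ⊕ w5 must be 0, so w7 and w5 are equal.
Satisfying assignments:
  A=1, B=1, C=1, D=0, E=1, F=0
  A=1, B=1, C=1, D=0, E=1, F=1
  A=1, B=1, C=1, D=1, E=1, F=1

3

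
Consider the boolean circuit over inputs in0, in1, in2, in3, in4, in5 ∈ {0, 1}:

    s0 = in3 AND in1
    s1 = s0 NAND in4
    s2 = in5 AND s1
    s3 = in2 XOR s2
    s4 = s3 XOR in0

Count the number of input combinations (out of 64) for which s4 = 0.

32

s4 = s3 XOR in0 must be 0, so s3 and in0 are equal.
Enumerating the 64 input combinations, 32 give s4 = 0 and 32 give s4 = 1.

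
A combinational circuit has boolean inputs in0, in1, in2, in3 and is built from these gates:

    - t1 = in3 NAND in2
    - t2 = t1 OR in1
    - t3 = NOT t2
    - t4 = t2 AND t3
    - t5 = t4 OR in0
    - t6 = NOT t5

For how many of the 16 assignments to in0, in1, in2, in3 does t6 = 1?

8

t6 = NOT t5 must be 1, so t5 = 0.
Enumerating the 16 input combinations, 8 give t6 = 1 and 8 give t6 = 0.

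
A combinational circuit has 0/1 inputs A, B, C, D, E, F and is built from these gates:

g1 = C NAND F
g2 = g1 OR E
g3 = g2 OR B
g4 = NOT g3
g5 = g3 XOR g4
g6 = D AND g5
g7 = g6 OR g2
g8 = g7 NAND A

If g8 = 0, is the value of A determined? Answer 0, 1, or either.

1

g8 = g7 NAND A must be 0, so both g7 = 1 and A = 1.
Every assignment with g8 = 0 has A = 1; there are 30 such assignment(s).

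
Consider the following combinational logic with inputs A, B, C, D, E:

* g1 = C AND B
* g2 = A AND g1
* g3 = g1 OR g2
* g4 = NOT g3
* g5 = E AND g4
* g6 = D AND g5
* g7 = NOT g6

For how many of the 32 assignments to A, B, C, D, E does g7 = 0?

g7 = NOT g6 must be 0, so g6 = 1.
Satisfying assignments:
  A=0, B=0, C=0, D=1, E=1
  A=0, B=0, C=1, D=1, E=1
  A=0, B=1, C=0, D=1, E=1
  A=1, B=0, C=0, D=1, E=1
  A=1, B=0, C=1, D=1, E=1
  A=1, B=1, C=0, D=1, E=1

6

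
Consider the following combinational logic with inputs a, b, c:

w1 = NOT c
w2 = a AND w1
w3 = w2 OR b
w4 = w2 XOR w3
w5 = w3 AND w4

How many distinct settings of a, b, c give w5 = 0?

5

w5 = w3 AND w4 must be 0, so at least one of w3, w4 is 0.
Satisfying assignments:
  a=0, b=0, c=0
  a=0, b=0, c=1
  a=1, b=0, c=0
  a=1, b=0, c=1
  a=1, b=1, c=0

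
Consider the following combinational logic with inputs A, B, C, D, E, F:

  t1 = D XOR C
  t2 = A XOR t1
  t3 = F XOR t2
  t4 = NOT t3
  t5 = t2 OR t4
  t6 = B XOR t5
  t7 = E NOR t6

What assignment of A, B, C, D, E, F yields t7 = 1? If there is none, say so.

t7 = E NOR t6 must be 1, so both E = 0 and t6 = 0.
Check with A=1 B=1 C=0 D=1 E=0 F=0:
t1 = D XOR C = 1 XOR 0 = 1
t2 = A XOR t1 = 1 XOR 1 = 0
t3 = F XOR t2 = 0 XOR 0 = 0
t4 = NOT t3 = NOT 0 = 1
t5 = t2 OR t4 = 0 OR 1 = 1
t6 = B XOR t5 = 1 XOR 1 = 0
t7 = E NOR t6 = 0 NOR 0 = 1
So t7 = 1 as required.

A=1 B=1 C=0 D=1 E=0 F=0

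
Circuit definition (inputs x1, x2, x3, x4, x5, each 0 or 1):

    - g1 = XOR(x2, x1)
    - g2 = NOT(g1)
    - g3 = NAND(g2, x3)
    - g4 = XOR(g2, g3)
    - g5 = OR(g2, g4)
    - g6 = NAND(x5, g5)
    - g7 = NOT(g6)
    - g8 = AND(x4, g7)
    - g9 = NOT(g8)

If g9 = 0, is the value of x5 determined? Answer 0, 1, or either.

g9 = NOT(g8) must be 0, so g8 = 1.
Every assignment with g9 = 0 has x5 = 1; there are 8 such assignment(s).

1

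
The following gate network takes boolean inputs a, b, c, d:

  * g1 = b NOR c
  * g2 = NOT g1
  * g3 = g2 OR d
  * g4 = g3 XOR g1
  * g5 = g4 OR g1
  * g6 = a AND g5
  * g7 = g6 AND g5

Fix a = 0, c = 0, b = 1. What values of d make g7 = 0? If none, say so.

d=1

g7 = g6 AND g5 must be 0, so at least one of g6, g5 is 0.
Check with a = 0, c = 0, b = 1 and d=1:
g1 = b NOR c = 1 NOR 0 = 0
g2 = NOT g1 = NOT 0 = 1
g3 = g2 OR d = 1 OR 1 = 1
g4 = g3 XOR g1 = 1 XOR 0 = 1
g5 = g4 OR g1 = 1 OR 0 = 1
g6 = a AND g5 = 0 AND 1 = 0
g7 = g6 AND g5 = 0 AND 1 = 0
So g7 = 0.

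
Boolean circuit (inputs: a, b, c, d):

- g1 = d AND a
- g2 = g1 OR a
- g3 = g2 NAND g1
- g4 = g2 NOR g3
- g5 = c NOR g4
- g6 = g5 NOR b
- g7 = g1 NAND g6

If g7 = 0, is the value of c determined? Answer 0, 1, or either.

g7 = g1 NAND g6 must be 0, so both g1 = 1 and g6 = 1.
Every assignment with g7 = 0 has c = 1; there are 1 such assignment(s).
  a=1, b=0, c=1, d=1

1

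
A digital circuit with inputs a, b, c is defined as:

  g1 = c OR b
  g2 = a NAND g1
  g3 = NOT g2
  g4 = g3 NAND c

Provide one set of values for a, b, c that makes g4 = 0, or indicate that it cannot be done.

Check with a=1 b=0 c=1:
g1 = c OR b = 1 OR 0 = 1
g2 = a NAND g1 = 1 NAND 1 = 0
g3 = NOT g2 = NOT 0 = 1
g4 = g3 NAND c = 1 NAND 1 = 0
So g4 = 0 as required.

a=1 b=0 c=1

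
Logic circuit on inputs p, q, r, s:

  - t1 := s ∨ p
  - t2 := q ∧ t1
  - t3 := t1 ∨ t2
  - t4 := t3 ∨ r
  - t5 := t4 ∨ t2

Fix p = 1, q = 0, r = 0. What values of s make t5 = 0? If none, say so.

With p = 1, q = 0, r = 0 fixed, none of the 2 settings of s give t5 = 0.
For example, with s=1:
t1 = s ∨ p = 1 ∨ 1 = 1
t2 = q ∧ t1 = 0 ∧ 1 = 0
t3 = t1 ∨ t2 = 1 ∨ 0 = 1
t4 = t3 ∨ r = 1 ∨ 0 = 1
t5 = t4 ∨ t2 = 1 ∨ 0 = 1
giving t5 = 1 ≠ 0.

no solution exists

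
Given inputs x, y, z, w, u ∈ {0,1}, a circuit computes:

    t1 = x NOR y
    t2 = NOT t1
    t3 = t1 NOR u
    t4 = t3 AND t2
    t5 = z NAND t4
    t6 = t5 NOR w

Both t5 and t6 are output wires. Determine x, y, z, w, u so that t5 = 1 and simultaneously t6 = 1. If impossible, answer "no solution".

Across all 32 input combinations, none give both t5 = 1 and t6 = 1.

no solution exists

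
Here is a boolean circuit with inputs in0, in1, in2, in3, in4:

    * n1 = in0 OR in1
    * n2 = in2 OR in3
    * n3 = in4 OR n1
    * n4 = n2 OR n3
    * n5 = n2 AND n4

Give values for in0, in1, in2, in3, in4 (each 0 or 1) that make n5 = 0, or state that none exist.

Check with in0=0, in1=1, in2=0, in3=0, in4=0:
n1 = in0 OR in1 = 0 OR 1 = 1
n2 = in2 OR in3 = 0 OR 0 = 0
n3 = in4 OR n1 = 0 OR 1 = 1
n4 = n2 OR n3 = 0 OR 1 = 1
n5 = n2 AND n4 = 0 AND 1 = 0
So n5 = 0 as required.

in0=0, in1=1, in2=0, in3=0, in4=0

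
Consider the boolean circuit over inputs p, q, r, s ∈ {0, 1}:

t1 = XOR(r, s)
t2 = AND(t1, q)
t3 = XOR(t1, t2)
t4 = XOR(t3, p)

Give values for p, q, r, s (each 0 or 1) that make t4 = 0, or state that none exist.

t4 = XOR(t3, p) must be 0, so t3 and p are equal.
Check with p=0, q=1, r=0, s=1:
t1 = XOR(r, s) = XOR(0, 1) = 1
t2 = AND(t1, q) = AND(1, 1) = 1
t3 = XOR(t1, t2) = XOR(1, 1) = 0
t4 = XOR(t3, p) = XOR(0, 0) = 0
So t4 = 0 as required.

p=0, q=1, r=0, s=1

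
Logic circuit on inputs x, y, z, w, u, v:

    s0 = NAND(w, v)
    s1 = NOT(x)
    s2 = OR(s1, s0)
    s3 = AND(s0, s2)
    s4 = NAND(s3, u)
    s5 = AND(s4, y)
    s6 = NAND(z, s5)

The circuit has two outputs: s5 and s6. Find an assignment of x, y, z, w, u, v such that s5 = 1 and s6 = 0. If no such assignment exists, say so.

Check with x=0, y=1, z=1, w=1, u=1, v=1:
s0 = NAND(w, v) = NAND(1, 1) = 0
s1 = NOT(x) = NOT 0 = 1
s2 = OR(s1, s0) = OR(1, 0) = 1
s3 = AND(s0, s2) = AND(0, 1) = 0
s4 = NAND(s3, u) = NAND(0, 1) = 1
s5 = AND(s4, y) = AND(1, 1) = 1
s6 = NAND(z, s5) = NAND(1, 1) = 0
So s5 = 1 and s6 = 0.

x=0, y=1, z=1, w=1, u=1, v=1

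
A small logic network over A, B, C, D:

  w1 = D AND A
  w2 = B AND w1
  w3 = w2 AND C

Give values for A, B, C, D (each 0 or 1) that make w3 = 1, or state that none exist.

A=1, B=1, C=1, D=1

w3 = w2 AND C must be 1, so both w2 = 1 and C = 1.
Check with A=1, B=1, C=1, D=1:
w1 = D AND A = 1 AND 1 = 1
w2 = B AND w1 = 1 AND 1 = 1
w3 = w2 AND C = 1 AND 1 = 1
So w3 = 1 as required.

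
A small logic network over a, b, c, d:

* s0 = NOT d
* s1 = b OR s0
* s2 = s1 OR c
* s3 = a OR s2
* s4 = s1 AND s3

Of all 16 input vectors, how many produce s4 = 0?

4

s4 = s1 AND s3 must be 0, so at least one of s1, s3 is 0.
Satisfying assignments:
  a=0, b=0, c=0, d=1
  a=0, b=0, c=1, d=1
  a=1, b=0, c=0, d=1
  a=1, b=0, c=1, d=1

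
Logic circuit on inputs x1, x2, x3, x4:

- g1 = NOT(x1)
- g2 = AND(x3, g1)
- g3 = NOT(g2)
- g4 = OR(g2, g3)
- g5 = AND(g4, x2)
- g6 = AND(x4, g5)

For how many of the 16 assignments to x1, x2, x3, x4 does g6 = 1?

4

g6 = AND(x4, g5) must be 1, so both x4 = 1 and g5 = 1.
Satisfying assignments:
  x1=0, x2=1, x3=0, x4=1
  x1=0, x2=1, x3=1, x4=1
  x1=1, x2=1, x3=0, x4=1
  x1=1, x2=1, x3=1, x4=1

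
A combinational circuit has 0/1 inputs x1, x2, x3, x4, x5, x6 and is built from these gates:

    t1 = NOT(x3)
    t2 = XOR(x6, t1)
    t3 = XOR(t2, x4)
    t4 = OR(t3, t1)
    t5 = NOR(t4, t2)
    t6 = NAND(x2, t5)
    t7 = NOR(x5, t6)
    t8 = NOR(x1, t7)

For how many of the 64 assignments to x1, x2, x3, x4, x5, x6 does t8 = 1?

t8 = NOR(x1, t7) must be 1, so both x1 = 0 and t7 = 0.
Enumerating the 64 input combinations, 31 give t8 = 1 and 33 give t8 = 0.

31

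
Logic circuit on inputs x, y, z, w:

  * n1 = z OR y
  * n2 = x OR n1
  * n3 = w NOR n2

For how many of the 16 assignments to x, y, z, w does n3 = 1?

1

n3 = w NOR n2 must be 1, so both w = 0 and n2 = 0.
Satisfying assignments:
  x=0, y=0, z=0, w=0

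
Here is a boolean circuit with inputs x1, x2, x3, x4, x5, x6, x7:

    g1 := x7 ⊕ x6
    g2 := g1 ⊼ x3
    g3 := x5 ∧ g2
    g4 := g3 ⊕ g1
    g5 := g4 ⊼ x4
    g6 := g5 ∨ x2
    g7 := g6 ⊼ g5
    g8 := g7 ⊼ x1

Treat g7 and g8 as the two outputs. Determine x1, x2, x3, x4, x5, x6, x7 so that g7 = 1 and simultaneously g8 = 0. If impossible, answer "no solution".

Check with x1=1, x2=0, x3=1, x4=1, x5=1, x6=1, x7=0:
g1 = x7 ⊕ x6 = 0 ⊕ 1 = 1
g2 = g1 ⊼ x3 = 1 ⊼ 1 = 0
g3 = x5 ∧ g2 = 1 ∧ 0 = 0
g4 = g3 ⊕ g1 = 0 ⊕ 1 = 1
g5 = g4 ⊼ x4 = 1 ⊼ 1 = 0
g6 = g5 ∨ x2 = 0 ∨ 0 = 0
g7 = g6 ⊼ g5 = 0 ⊼ 0 = 1
g8 = g7 ⊼ x1 = 1 ⊼ 1 = 0
So g7 = 1 and g8 = 0.

x1=1, x2=0, x3=1, x4=1, x5=1, x6=1, x7=0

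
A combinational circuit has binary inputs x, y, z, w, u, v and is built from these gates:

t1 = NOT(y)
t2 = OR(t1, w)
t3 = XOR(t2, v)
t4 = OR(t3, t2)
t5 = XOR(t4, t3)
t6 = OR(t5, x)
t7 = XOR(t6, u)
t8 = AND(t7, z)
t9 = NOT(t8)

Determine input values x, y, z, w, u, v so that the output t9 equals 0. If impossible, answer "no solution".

x=0, y=1, z=1, w=0, u=1, v=1

Check with x=0, y=1, z=1, w=0, u=1, v=1:
t1 = NOT(y) = NOT 1 = 0
t2 = OR(t1, w) = OR(0, 0) = 0
t3 = XOR(t2, v) = XOR(0, 1) = 1
t4 = OR(t3, t2) = OR(1, 0) = 1
t5 = XOR(t4, t3) = XOR(1, 1) = 0
t6 = OR(t5, x) = OR(0, 0) = 0
t7 = XOR(t6, u) = XOR(0, 1) = 1
t8 = AND(t7, z) = AND(1, 1) = 1
t9 = NOT(t8) = NOT 1 = 0
So t9 = 0 as required.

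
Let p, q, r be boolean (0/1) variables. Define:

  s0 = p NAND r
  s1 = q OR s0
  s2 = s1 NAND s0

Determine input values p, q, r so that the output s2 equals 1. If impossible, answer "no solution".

s2 = s1 NAND s0 must be 1, so at least one of s1, s0 is 0.
Check with p=1 q=0 r=1:
s0 = p NAND r = 1 NAND 1 = 0
s1 = q OR s0 = 0 OR 0 = 0
s2 = s1 NAND s0 = 0 NAND 0 = 1
So s2 = 1 as required.

p=1 q=0 r=1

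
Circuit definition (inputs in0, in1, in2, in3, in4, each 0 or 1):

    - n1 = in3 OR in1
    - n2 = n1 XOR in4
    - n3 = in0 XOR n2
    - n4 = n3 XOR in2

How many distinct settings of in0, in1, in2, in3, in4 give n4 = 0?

16

n4 = n3 XOR in2 must be 0, so n3 and in2 are equal.
Enumerating the 32 input combinations, 16 give n4 = 0 and 16 give n4 = 1.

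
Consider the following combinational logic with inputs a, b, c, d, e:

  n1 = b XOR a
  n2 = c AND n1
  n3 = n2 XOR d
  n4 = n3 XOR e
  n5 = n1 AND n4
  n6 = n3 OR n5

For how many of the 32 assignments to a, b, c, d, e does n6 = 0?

12

n6 = n3 OR n5 must be 0, so both n3 = 0 and n5 = 0.
Enumerating the 32 input combinations, 12 give n6 = 0 and 20 give n6 = 1.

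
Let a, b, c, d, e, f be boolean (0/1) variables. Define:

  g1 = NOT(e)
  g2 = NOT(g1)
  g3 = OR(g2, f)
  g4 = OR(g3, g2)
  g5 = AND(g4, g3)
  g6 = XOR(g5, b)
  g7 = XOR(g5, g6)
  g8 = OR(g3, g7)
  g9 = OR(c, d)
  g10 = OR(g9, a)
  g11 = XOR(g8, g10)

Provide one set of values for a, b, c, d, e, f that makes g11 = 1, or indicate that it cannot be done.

g11 = XOR(g8, g10) must be 1, so g8 and g10 differ.
Check with a=1, b=0, c=0, d=0, e=0, f=0:
g1 = NOT(e) = NOT 0 = 1
g2 = NOT(g1) = NOT 1 = 0
g3 = OR(g2, f) = OR(0, 0) = 0
g4 = OR(g3, g2) = OR(0, 0) = 0
g5 = AND(g4, g3) = AND(0, 0) = 0
g6 = XOR(g5, b) = XOR(0, 0) = 0
g7 = XOR(g5, g6) = XOR(0, 0) = 0
g8 = OR(g3, g7) = OR(0, 0) = 0
g9 = OR(c, d) = OR(0, 0) = 0
g10 = OR(g9, a) = OR(0, 1) = 1
g11 = XOR(g8, g10) = XOR(0, 1) = 1
So g11 = 1 as required.

a=1, b=0, c=0, d=0, e=0, f=0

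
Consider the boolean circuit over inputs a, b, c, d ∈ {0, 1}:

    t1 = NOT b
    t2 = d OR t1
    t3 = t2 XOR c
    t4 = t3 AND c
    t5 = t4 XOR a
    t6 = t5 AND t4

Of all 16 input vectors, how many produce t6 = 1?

1

t6 = t5 AND t4 must be 1, so both t5 = 1 and t4 = 1.
t5 = t4 XOR a must be 1, so t4 and a differ.
Satisfying assignments:
  a=0, b=1, c=1, d=0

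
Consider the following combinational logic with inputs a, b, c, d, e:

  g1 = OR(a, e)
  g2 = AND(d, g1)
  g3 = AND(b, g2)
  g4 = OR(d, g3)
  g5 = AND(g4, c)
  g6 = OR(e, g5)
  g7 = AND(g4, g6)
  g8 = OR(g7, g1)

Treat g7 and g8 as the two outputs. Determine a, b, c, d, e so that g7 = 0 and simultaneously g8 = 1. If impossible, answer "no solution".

Check with a=0, b=1, c=1, d=0, e=1:
g1 = OR(a, e) = OR(0, 1) = 1
g2 = AND(d, g1) = AND(0, 1) = 0
g3 = AND(b, g2) = AND(1, 0) = 0
g4 = OR(d, g3) = OR(0, 0) = 0
g5 = AND(g4, c) = AND(0, 1) = 0
g6 = OR(e, g5) = OR(1, 0) = 1
g7 = AND(g4, g6) = AND(0, 1) = 0
g8 = OR(g7, g1) = OR(0, 1) = 1
So g7 = 0 and g8 = 1.

a=0, b=1, c=1, d=0, e=1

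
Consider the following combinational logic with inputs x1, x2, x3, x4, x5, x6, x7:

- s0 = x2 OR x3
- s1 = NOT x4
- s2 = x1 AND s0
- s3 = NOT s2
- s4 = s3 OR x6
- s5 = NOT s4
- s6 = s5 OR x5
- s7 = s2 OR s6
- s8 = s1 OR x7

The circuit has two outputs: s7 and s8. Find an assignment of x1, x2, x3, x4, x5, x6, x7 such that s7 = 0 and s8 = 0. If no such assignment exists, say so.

Check with x1=0 x2=1 x3=0 x4=1 x5=0 x6=1 x7=0:
s0 = x2 OR x3 = 1 OR 0 = 1
s1 = NOT x4 = NOT 1 = 0
s2 = x1 AND s0 = 0 AND 1 = 0
s3 = NOT s2 = NOT 0 = 1
s4 = s3 OR x6 = 1 OR 1 = 1
s5 = NOT s4 = NOT 1 = 0
s6 = s5 OR x5 = 0 OR 0 = 0
s7 = s2 OR s6 = 0 OR 0 = 0
s8 = s1 OR x7 = 0 OR 0 = 0
So s7 = 0 and s8 = 0.

x1=0 x2=1 x3=0 x4=1 x5=0 x6=1 x7=0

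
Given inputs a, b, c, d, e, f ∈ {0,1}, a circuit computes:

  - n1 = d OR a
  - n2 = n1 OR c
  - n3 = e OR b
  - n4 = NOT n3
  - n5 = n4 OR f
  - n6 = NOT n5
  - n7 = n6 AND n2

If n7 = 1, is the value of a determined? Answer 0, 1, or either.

either

Both values of a occur among assignments with n7 = 1:
  a=0: a=0, b=0, c=0, d=1, e=1, f=0
  a=1: a=1, b=0, c=0, d=0, e=1, f=0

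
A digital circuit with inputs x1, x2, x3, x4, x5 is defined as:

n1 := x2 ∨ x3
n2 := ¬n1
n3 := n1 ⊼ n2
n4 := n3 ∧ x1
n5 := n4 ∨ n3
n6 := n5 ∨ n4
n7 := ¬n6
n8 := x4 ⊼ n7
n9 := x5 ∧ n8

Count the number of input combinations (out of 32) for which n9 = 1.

n9 = x5 ∧ n8 must be 1, so both x5 = 1 and n8 = 1.
Enumerating the 32 input combinations, 16 give n9 = 1 and 16 give n9 = 0.

16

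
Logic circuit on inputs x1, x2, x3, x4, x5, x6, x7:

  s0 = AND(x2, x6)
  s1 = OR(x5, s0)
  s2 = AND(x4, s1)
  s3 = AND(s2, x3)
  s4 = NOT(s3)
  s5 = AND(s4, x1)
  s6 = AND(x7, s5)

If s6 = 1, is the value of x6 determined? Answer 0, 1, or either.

Both values of x6 occur among assignments with s6 = 1:
  x6=0: x1=1, x2=0, x3=0, x4=0, x5=0, x6=0, x7=1
  x6=1: x1=1, x2=0, x3=0, x4=0, x5=0, x6=1, x7=1

either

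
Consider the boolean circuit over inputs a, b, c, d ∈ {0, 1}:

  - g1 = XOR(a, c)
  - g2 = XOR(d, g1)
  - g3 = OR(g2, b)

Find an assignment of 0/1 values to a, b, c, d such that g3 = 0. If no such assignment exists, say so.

a=0 b=0 c=1 d=1

g3 = OR(g2, b) must be 0, so both g2 = 0 and b = 0.
g2 = XOR(d, g1) must be 0, so d and g1 are equal.
Check with a=0 b=0 c=1 d=1:
g1 = XOR(a, c) = XOR(0, 1) = 1
g2 = XOR(d, g1) = XOR(1, 1) = 0
g3 = OR(g2, b) = OR(0, 0) = 0
So g3 = 0 as required.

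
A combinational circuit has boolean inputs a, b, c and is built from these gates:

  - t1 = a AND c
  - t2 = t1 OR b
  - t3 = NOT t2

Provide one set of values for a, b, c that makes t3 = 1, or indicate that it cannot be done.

t3 = NOT t2 must be 1, so t2 = 0.
t2 = t1 OR b must be 0, so both t1 = 0 and b = 0.
Check with a=1, b=0, c=0:
t1 = a AND c = 1 AND 0 = 0
t2 = t1 OR b = 0 OR 0 = 0
t3 = NOT t2 = NOT 0 = 1
So t3 = 1 as required.

a=1, b=0, c=0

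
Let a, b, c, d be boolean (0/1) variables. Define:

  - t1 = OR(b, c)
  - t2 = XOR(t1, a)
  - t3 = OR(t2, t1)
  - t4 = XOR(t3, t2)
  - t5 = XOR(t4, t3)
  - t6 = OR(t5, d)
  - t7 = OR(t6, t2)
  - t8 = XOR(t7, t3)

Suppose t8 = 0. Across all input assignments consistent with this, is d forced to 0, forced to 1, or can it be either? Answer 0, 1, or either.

either

Both values of d occur among assignments with t8 = 0:
  d=0: a=0, b=0, c=0, d=0
  d=1: a=0, b=0, c=1, d=1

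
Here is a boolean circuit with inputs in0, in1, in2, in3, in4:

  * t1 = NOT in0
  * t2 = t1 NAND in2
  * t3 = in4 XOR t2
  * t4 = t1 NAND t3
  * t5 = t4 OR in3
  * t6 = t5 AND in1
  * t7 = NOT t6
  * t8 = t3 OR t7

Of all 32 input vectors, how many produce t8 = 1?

t8 = t3 OR t7 must be 1, so at least one of t3, t7 is 1.
Enumerating the 32 input combinations, 24 give t8 = 1 and 8 give t8 = 0.

24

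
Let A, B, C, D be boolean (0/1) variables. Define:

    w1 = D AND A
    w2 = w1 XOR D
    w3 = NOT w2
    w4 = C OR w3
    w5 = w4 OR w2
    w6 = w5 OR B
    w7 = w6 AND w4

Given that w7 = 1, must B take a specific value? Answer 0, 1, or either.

either

Both values of B occur among assignments with w7 = 1:
  B=0: A=0, B=0, C=0, D=0
  B=1: A=0, B=1, C=0, D=0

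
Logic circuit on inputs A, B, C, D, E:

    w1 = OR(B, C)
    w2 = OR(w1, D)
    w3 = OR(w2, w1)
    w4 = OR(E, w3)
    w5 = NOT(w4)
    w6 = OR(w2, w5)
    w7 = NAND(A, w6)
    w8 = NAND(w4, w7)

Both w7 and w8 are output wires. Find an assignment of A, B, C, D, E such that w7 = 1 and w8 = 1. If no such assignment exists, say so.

A=0, B=0, C=0, D=0, E=0

Check with A=0, B=0, C=0, D=0, E=0:
w1 = OR(B, C) = OR(0, 0) = 0
w2 = OR(w1, D) = OR(0, 0) = 0
w3 = OR(w2, w1) = OR(0, 0) = 0
w4 = OR(E, w3) = OR(0, 0) = 0
w5 = NOT(w4) = NOT 0 = 1
w6 = OR(w2, w5) = OR(0, 1) = 1
w7 = NAND(A, w6) = NAND(0, 1) = 1
w8 = NAND(w4, w7) = NAND(0, 1) = 1
So w7 = 1 and w8 = 1.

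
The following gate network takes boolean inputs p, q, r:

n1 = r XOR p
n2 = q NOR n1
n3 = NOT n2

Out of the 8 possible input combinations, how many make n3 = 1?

6

n3 = NOT n2 must be 1, so n2 = 0.
n2 = q NOR n1 must be 0, so at least one of q, n1 is 1.
Satisfying assignments:
  p=0, q=0, r=1
  p=0, q=1, r=0
  p=0, q=1, r=1
  p=1, q=0, r=0
  p=1, q=1, r=0
  p=1, q=1, r=1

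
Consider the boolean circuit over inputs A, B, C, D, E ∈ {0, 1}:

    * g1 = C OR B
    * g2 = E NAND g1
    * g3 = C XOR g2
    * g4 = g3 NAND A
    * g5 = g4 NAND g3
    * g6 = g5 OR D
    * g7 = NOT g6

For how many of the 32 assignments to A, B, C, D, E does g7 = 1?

5

g7 = NOT g6 must be 1, so g6 = 0.
Satisfying assignments:
  A=0, B=0, C=0, D=0, E=0
  A=0, B=0, C=0, D=0, E=1
  A=0, B=0, C=1, D=0, E=1
  A=0, B=1, C=0, D=0, E=0
  A=0, B=1, C=1, D=0, E=1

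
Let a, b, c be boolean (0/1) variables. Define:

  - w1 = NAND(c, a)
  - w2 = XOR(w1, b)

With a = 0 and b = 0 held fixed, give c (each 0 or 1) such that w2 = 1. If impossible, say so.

w2 = XOR(w1, b) must be 1, so w1 and b differ.
Check with a = 0 and b = 0 and c=0:
w1 = NAND(c, a) = NAND(0, 0) = 1
w2 = XOR(w1, b) = XOR(1, 0) = 1
So w2 = 1.

c=0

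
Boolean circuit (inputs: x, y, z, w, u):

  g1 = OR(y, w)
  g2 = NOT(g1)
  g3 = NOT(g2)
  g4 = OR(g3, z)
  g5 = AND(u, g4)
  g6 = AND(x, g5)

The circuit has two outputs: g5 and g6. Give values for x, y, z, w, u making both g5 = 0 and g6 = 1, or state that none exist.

no solution exists

Across all 32 input combinations, none give both g5 = 0 and g6 = 1.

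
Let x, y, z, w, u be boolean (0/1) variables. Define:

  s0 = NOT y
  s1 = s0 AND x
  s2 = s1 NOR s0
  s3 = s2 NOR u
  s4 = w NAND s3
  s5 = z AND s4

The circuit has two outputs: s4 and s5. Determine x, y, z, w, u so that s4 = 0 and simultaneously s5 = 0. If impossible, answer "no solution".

Check with x=1, y=0, z=0, w=1, u=0:
s0 = NOT y = NOT 0 = 1
s1 = s0 AND x = 1 AND 1 = 1
s2 = s1 NOR s0 = 1 NOR 1 = 0
s3 = s2 NOR u = 0 NOR 0 = 1
s4 = w NAND s3 = 1 NAND 1 = 0
s5 = z AND s4 = 0 AND 0 = 0
So s4 = 0 and s5 = 0.

x=1, y=0, z=0, w=1, u=0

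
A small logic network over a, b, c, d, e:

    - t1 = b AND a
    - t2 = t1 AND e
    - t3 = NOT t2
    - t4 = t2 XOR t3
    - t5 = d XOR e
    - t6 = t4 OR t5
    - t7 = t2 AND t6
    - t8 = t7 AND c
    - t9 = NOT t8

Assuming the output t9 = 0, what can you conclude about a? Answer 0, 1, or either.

1

t9 = NOT t8 must be 0, so t8 = 1.
t8 = t7 AND c must be 1, so both t7 = 1 and c = 1.
t7 = t2 AND t6 must be 1, so both t2 = 1 and t6 = 1.
Every assignment with t9 = 0 has a = 1; there are 2 such assignment(s).
  a=1, b=1, c=1, d=0, e=1
  a=1, b=1, c=1, d=1, e=1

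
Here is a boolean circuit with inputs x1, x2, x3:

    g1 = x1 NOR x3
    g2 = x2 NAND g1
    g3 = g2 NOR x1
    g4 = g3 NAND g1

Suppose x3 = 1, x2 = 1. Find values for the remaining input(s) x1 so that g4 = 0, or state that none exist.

With x3 = 1, x2 = 1 fixed, none of the 2 settings of x1 give g4 = 0.
For example, with x1=0:
g1 = x1 NOR x3 = 0 NOR 1 = 0
g2 = x2 NAND g1 = 1 NAND 0 = 1
g3 = g2 NOR x1 = 1 NOR 0 = 0
g4 = g3 NAND g1 = 0 NAND 0 = 1
giving g4 = 1 ≠ 0.

no solution exists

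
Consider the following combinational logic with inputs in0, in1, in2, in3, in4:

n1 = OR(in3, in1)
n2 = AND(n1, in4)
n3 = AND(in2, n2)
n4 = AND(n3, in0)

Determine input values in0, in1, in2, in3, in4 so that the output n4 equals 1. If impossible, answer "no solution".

in0=1, in1=0, in2=1, in3=1, in4=1

n4 = AND(n3, in0) must be 1, so both n3 = 1 and in0 = 1.
n3 = AND(in2, n2) must be 1, so both in2 = 1 and n2 = 1.
Check with in0=1, in1=0, in2=1, in3=1, in4=1:
n1 = OR(in3, in1) = OR(1, 0) = 1
n2 = AND(n1, in4) = AND(1, 1) = 1
n3 = AND(in2, n2) = AND(1, 1) = 1
n4 = AND(n3, in0) = AND(1, 1) = 1
So n4 = 1 as required.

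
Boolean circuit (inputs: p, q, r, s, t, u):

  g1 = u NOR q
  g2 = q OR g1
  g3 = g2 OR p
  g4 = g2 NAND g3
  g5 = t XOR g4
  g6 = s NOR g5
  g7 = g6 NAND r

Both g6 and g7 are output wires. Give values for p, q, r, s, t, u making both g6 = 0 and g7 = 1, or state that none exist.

p=1 q=1 r=0 s=0 t=1 u=0

Check with p=1 q=1 r=0 s=0 t=1 u=0:
g1 = u NOR q = 0 NOR 1 = 0
g2 = q OR g1 = 1 OR 0 = 1
g3 = g2 OR p = 1 OR 1 = 1
g4 = g2 NAND g3 = 1 NAND 1 = 0
g5 = t XOR g4 = 1 XOR 0 = 1
g6 = s NOR g5 = 0 NOR 1 = 0
g7 = g6 NAND r = 0 NAND 0 = 1
So g6 = 0 and g7 = 1.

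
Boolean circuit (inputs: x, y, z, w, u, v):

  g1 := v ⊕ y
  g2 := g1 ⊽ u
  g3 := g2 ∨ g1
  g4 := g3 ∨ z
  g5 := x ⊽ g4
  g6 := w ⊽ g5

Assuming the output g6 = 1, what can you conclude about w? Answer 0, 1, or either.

g6 = w ⊽ g5 must be 1, so both w = 0 and g5 = 0.
g5 = x ⊽ g4 must be 0, so at least one of x, g4 is 1.
Every assignment with g6 = 1 has w = 0; there are 30 such assignment(s).

0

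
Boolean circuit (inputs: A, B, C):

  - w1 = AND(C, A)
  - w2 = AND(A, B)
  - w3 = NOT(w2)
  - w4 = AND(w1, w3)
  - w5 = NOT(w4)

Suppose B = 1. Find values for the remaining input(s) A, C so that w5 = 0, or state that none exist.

With B = 1 fixed, none of the 4 settings of A, C give w5 = 0.
For example, with A=1, C=0:
w1 = AND(C, A) = AND(0, 1) = 0
w2 = AND(A, B) = AND(1, 1) = 1
w3 = NOT(w2) = NOT 1 = 0
w4 = AND(w1, w3) = AND(0, 0) = 0
w5 = NOT(w4) = NOT 0 = 1
giving w5 = 1 ≠ 0.

no solution exists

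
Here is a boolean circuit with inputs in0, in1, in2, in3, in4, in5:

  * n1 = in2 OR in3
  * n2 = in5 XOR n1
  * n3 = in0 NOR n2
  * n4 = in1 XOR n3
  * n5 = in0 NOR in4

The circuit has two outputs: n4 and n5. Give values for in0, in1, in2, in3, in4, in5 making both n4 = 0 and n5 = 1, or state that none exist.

Check with in0=0 in1=0 in2=0 in3=1 in4=0 in5=0:
n1 = in2 OR in3 = 0 OR 1 = 1
n2 = in5 XOR n1 = 0 XOR 1 = 1
n3 = in0 NOR n2 = 0 NOR 1 = 0
n4 = in1 XOR n3 = 0 XOR 0 = 0
n5 = in0 NOR in4 = 0 NOR 0 = 1
So n4 = 0 and n5 = 1.

in0=0 in1=0 in2=0 in3=1 in4=0 in5=0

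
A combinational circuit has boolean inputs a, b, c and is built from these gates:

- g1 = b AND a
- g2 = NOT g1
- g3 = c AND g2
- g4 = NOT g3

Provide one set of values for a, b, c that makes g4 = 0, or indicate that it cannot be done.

a=0, b=1, c=1

Check with a=0, b=1, c=1:
g1 = b AND a = 1 AND 0 = 0
g2 = NOT g1 = NOT 0 = 1
g3 = c AND g2 = 1 AND 1 = 1
g4 = NOT g3 = NOT 1 = 0
So g4 = 0 as required.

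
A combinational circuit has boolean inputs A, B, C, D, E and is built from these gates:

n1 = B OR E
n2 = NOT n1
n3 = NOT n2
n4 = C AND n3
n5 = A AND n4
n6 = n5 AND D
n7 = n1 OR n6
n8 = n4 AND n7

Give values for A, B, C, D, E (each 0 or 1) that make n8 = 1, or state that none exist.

n8 = n4 AND n7 must be 1, so both n4 = 1 and n7 = 1.
Check with A=0, B=0, C=1, D=0, E=1:
n1 = B OR E = 0 OR 1 = 1
n2 = NOT n1 = NOT 1 = 0
n3 = NOT n2 = NOT 0 = 1
n4 = C AND n3 = 1 AND 1 = 1
n5 = A AND n4 = 0 AND 1 = 0
n6 = n5 AND D = 0 AND 0 = 0
n7 = n1 OR n6 = 1 OR 0 = 1
n8 = n4 AND n7 = 1 AND 1 = 1
So n8 = 1 as required.

A=0, B=0, C=1, D=0, E=1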